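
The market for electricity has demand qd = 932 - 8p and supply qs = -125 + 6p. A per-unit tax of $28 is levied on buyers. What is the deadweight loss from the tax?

Deadweight loss = 1344

Pre-tax equilibrium: p* = 75.5, q* = 328.
Tax on buyers shifts demand to qd = 932 − 8(p + 28) = 708 - 8p.
708 - 8p = -125 + 6p gives seller price ps = 59.5; buyers pay pb = 59.5 + 28 = 87.5.
New quantity: q = 932 − 8(87.5) = 232.
DWL = ½ × 28 × (328 − 232) = 1344.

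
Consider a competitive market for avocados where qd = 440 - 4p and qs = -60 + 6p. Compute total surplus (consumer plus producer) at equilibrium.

Total surplus = 12000

Equilibrium: 440 - 4p = -60 + 6p gives p* = 50, q* = 240.
Demand choke price: p = 110; supply starts at p = 10.
CS = ½(110 − 50)(240) = 7200; PS = ½(50 − 10)(240) = 4800.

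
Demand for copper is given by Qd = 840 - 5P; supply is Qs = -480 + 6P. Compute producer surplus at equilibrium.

Producer surplus = 4800

Equilibrium: 840 - 5P = -480 + 6P gives P* = 120, Q* = 240.
Supply starts at P = 80 (where Qs = 0).
PS = ½(120 − 80)(240) = 4800.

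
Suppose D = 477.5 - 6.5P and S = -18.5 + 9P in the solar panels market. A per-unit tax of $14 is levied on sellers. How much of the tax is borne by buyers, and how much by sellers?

Buyers bear 252/31, sellers bear 182/31

Pre-tax equilibrium: P* = 32, Q* = 269.5.
Tax on sellers shifts supply to S = -18.5 + 9(P − 14) = -144.5 + 9P.
477.5 - 6.5P = -144.5 + 9P gives buyer price Pb = 1244/31; sellers receive Ps = 1244/31 − 14 = 810/31.
New quantity: Q = 477.5 − 6.5(1244/31) = 13433/62.
Buyer burden = 1244/31 − 32 = 252/31; seller burden = 32 − 810/31 = 182/31.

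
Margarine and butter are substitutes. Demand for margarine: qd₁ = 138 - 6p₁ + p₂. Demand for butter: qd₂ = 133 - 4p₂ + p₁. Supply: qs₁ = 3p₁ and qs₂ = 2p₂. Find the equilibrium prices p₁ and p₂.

Market 1: 138 - 6p₁ + p₂ = 3p₁ → 9p₁ - p₂ = 138.
Market 2: 6p₂ - p₁ = 133.
Eliminating p₂: 6×(1) + 1×(2) gives 53p₁ = 961, so p₁ = 961/53.
Back-substitute into (2): p₂ = (133 + 1×961/53) / 6 = 1335/53.

p₁ = 961/53, p₂ = 1335/53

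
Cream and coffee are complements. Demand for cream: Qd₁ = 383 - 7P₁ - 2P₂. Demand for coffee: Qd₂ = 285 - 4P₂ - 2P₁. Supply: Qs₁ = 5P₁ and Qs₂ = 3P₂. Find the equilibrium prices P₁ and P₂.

Market 1: 383 - 7P₁ - 2P₂ = 5P₁ → 12P₁ + 2P₂ = 383.
Market 2: 7P₂ + 2P₁ = 285.
Eliminating P₂: 7×(1) − 2×(2) gives 80P₁ = 2111, so P₁ = 26.3875.
Back-substitute into (2): P₂ = (285 − 2×26.3875) / 7 = 33.175.

P₁ = 26.3875, P₂ = 33.175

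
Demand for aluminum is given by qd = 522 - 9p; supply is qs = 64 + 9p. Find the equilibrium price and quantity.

p* = 229/9, q* = 293

Set qd = qs: 522 - 9p = 64 + 9p.
458 = 18p, so p* = 229/9.
q* = 522 − 9(229/9) = 293.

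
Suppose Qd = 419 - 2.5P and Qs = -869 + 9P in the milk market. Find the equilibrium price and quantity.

Set Qd = Qs: 419 - 2.5P = -869 + 9P.
1288 = 11.5P, so P* = 112.
Q* = 419 − 2.5(112) = 139.

P* = 112, Q* = 139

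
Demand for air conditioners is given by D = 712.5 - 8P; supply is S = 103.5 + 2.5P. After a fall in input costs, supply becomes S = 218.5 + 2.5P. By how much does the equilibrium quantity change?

ΔQ = 1840/21

Original equilibrium: P* = 58, Q* = 248.5.
New equilibrium: 712.5 - 8P = 218.5 + 2.5P, so 494 = 10.5P and P' = 988/21; Q' = 712.5 − 8(988/21) = 14117/42.
Change in quantity: 14117/42 − 248.5 = 1840/21.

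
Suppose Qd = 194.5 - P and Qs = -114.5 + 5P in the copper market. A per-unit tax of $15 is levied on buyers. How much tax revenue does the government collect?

Pre-tax equilibrium: P* = 51.5, Q* = 143.
Tax on buyers shifts demand to Qd = 194.5 − 1(P + 15) = 179.5 - P.
179.5 - P = -114.5 + 5P gives seller price Ps = 49; buyers pay Pb = 49 + 15 = 64.
New quantity: Q = 194.5 − 1(64) = 130.5.
Revenue = 15 × 130.5 = 1957.5.

Tax revenue = 1957.5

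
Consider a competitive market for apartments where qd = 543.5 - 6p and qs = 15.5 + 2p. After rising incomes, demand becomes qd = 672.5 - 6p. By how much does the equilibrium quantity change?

Δq = 32.25

Original equilibrium: p* = 66, q* = 147.5.
New equilibrium: 672.5 - 6p = 15.5 + 2p, so 657 = 8p and p' = 82.125; q' = 672.5 − 6(82.125) = 179.75.
Change in quantity: 179.75 − 147.5 = 32.25.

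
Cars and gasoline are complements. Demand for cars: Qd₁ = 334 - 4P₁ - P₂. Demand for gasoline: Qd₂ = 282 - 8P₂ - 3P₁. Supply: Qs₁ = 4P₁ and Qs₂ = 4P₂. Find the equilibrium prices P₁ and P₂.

P₁ = 1242/31, P₂ = 418/31

Market 1: 334 - 4P₁ - P₂ = 4P₁ → 8P₁ + P₂ = 334.
Market 2: 12P₂ + 3P₁ = 282.
Eliminating P₂: 12×(1) − 1×(2) gives 93P₁ = 3726, so P₁ = 1242/31.
Back-substitute into (2): P₂ = (282 − 3×1242/31) / 12 = 418/31.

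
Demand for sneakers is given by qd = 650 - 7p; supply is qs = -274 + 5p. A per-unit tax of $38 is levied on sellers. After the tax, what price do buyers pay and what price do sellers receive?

Buyers pay 557/6, sellers receive 329/6

Pre-tax equilibrium: p* = 77, q* = 111.
Tax on sellers shifts supply to qs = -274 + 5(p − 38) = -464 + 5p.
650 - 7p = -464 + 5p gives buyer price pb = 557/6; sellers receive ps = 557/6 − 38 = 329/6.
New quantity: q = 650 − 7(557/6) = 1/6.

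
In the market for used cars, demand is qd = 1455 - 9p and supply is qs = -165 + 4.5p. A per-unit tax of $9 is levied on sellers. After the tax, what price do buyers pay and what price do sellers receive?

Pre-tax equilibrium: p* = 120, q* = 375.
Tax on sellers shifts supply to qs = -165 + 4.5(p − 9) = -205.5 + 4.5p.
1455 - 9p = -205.5 + 4.5p gives buyer price pb = 123; sellers receive ps = 123 − 9 = 114.
New quantity: q = 1455 − 9(123) = 348.

Buyers pay $123, sellers receive $114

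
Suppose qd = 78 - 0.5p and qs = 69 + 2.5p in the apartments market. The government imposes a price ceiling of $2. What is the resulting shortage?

Shortage = 3

Equilibrium price would be p* = 3, so the ceiling at 2 binds.
At p = 2: qd = 78 − 0.5(2) = 77, qs = 69 + 2.5(2) = 74.
Shortage = 77 − 74 = 3.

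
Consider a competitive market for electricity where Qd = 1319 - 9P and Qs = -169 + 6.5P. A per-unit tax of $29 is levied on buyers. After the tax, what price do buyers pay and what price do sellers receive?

Buyers pay 3353/31, sellers receive 2454/31

Pre-tax equilibrium: P* = 96, Q* = 455.
Tax on buyers shifts demand to Qd = 1319 − 9(P + 29) = 1058 - 9P.
1058 - 9P = -169 + 6.5P gives seller price Ps = 2454/31; buyers pay Pb = 2454/31 + 29 = 3353/31.
New quantity: Q = 1319 − 9(3353/31) = 10712/31.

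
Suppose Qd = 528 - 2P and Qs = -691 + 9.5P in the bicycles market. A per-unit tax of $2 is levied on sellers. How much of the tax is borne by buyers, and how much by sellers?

Pre-tax equilibrium: P* = 106, Q* = 316.
Tax on sellers shifts supply to Qs = -691 + 9.5(P − 2) = -710 + 9.5P.
528 - 2P = -710 + 9.5P gives buyer price Pb = 2476/23; sellers receive Ps = 2476/23 − 2 = 2430/23.
New quantity: Q = 528 − 2(2476/23) = 7192/23.
Buyer burden = 2476/23 − 106 = 38/23; seller burden = 106 − 2430/23 = 8/23.

Buyers bear 38/23, sellers bear 8/23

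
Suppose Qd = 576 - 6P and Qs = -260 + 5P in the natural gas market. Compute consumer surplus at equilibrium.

Equilibrium: 576 - 6P = -260 + 5P gives P* = 76, Q* = 120.
Demand choke price (Qd = 0): P = 96.
CS = ½(96 − 76)(120) = 1200.

Consumer surplus = 1200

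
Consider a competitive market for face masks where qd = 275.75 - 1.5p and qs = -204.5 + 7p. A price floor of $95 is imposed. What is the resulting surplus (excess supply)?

Equilibrium price would be p* = 56.5, so the floor at 95 binds.
At p = 95: qd = 133.25, qs = 460.5.
Surplus = 460.5 − 133.25 = 327.25.

Surplus = 327.25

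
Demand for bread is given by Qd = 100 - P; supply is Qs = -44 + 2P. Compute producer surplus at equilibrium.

Equilibrium: 100 - P = -44 + 2P gives P* = 48, Q* = 52.
Supply starts at P = 22 (where Qs = 0).
PS = ½(48 − 22)(52) = 676.

Producer surplus = 676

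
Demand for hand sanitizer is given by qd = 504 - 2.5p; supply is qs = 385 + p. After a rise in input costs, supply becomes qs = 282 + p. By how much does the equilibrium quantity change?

Original equilibrium: p* = 34, q* = 419.
New equilibrium: 504 - 2.5p = 282 + p, so 222 = 3.5p and p' = 444/7; q' = 504 − 2.5(444/7) = 2418/7.
Change in quantity: 2418/7 − 419 = -515/7.

Δq = -515/7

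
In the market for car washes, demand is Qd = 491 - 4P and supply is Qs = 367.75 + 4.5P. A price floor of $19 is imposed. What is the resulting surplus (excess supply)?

Equilibrium price would be P* = 14.5, so the floor at 19 binds.
At P = 19: Qd = 415, Qs = 453.25.
Surplus = 453.25 − 415 = 38.25.

Surplus = 38.25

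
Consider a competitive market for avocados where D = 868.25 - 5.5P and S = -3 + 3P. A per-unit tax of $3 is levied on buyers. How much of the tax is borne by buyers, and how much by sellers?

Buyers bear 18/17, sellers bear 33/17

Pre-tax equilibrium: P* = 102.5, Q* = 304.5.
Tax on buyers shifts demand to D = 868.25 − 5.5(P + 3) = 851.75 - 5.5P.
851.75 - 5.5P = -3 + 3P gives seller price Ps = 3419/34; buyers pay Pb = 3419/34 + 3 = 3521/34.
New quantity: Q = 868.25 − 5.5(3521/34) = 10155/34.
Buyer burden = 3521/34 − 102.5 = 18/17; seller burden = 102.5 − 3419/34 = 33/17.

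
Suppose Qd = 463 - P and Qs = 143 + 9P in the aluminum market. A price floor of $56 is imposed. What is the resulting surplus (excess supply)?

Equilibrium price would be P* = 32, so the floor at 56 binds.
At P = 56: Qd = 407, Qs = 647.
Surplus = 647 − 407 = 240.

Surplus = 240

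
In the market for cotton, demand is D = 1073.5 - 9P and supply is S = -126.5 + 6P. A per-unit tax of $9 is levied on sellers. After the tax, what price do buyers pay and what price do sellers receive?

Pre-tax equilibrium: P* = 80, Q* = 353.5.
Tax on sellers shifts supply to S = -126.5 + 6(P − 9) = -180.5 + 6P.
1073.5 - 9P = -180.5 + 6P gives buyer price Pb = 83.6; sellers receive Ps = 83.6 − 9 = 74.6.
New quantity: Q = 1073.5 − 9(83.6) = 321.1.

Buyers pay $83.6, sellers receive $74.6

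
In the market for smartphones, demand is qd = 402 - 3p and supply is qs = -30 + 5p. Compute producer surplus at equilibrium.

Equilibrium: 402 - 3p = -30 + 5p gives p* = 54, q* = 240.
Supply starts at p = 6 (where qs = 0).
PS = ½(54 − 6)(240) = 5760.

Producer surplus = 5760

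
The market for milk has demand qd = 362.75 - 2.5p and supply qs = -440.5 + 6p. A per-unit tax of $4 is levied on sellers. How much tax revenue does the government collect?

Tax revenue = 8122/17

Pre-tax equilibrium: p* = 94.5, q* = 126.5.
Tax on sellers shifts supply to qs = -440.5 + 6(p − 4) = -464.5 + 6p.
362.75 - 2.5p = -464.5 + 6p gives buyer price pb = 3309/34; sellers receive ps = 3309/34 − 4 = 3173/34.
New quantity: q = 362.75 − 2.5(3309/34) = 4061/34.
Revenue = 4 × 4061/34 = 8122/17.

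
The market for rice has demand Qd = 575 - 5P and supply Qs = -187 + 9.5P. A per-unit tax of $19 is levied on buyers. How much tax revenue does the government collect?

Pre-tax equilibrium: P* = 1524/29, Q* = 9055/29.
Tax on buyers shifts demand to Qd = 575 − 5(P + 19) = 480 - 5P.
480 - 5P = -187 + 9.5P gives seller price Ps = 46; buyers pay Pb = 46 + 19 = 65.
New quantity: Q = 575 − 5(65) = 250.
Revenue = 19 × 250 = 4750.

Tax revenue = 4750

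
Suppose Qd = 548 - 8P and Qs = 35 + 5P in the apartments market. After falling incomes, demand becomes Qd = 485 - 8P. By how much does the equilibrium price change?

Original equilibrium: P* = 513/13, Q* = 3020/13.
New equilibrium: 485 - 8P = 35 + 5P, so 450 = 13P and P' = 450/13; Q' = 485 − 8(450/13) = 2705/13.
Change in price: 450/13 − 513/13 = -63/13.

ΔP = -63/13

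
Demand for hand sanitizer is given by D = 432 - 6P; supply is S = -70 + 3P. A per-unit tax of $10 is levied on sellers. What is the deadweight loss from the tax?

Pre-tax equilibrium: P* = 502/9, Q* = 292/3.
Tax on sellers shifts supply to S = -70 + 3(P − 10) = -100 + 3P.
432 - 6P = -100 + 3P gives buyer price Pb = 532/9; sellers receive Ps = 532/9 − 10 = 442/9.
New quantity: Q = 432 − 6(532/9) = 232/3.
DWL = ½ × 10 × (292/3 − 232/3) = 100.

Deadweight loss = 100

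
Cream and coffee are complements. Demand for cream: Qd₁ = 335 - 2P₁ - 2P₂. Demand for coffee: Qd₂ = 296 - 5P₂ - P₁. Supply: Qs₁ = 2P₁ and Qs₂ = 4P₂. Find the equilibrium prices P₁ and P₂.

Market 1: 335 - 2P₁ - 2P₂ = 2P₁ → 4P₁ + 2P₂ = 335.
Market 2: 9P₂ + P₁ = 296.
Eliminating P₂: 9×(1) − 2×(2) gives 34P₁ = 2423, so P₁ = 2423/34.
Back-substitute into (2): P₂ = (296 − 1×2423/34) / 9 = 849/34.

P₁ = 2423/34, P₂ = 849/34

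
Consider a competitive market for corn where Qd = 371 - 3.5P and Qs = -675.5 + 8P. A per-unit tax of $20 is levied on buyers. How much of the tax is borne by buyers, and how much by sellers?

Pre-tax equilibrium: P* = 91, Q* = 52.5.
Tax on buyers shifts demand to Qd = 371 − 3.5(P + 20) = 301 - 3.5P.
301 - 3.5P = -675.5 + 8P gives seller price Ps = 1953/23; buyers pay Pb = 1953/23 + 20 = 2413/23.
New quantity: Q = 371 − 3.5(2413/23) = 175/46.
Buyer burden = 2413/23 − 91 = 320/23; seller burden = 91 − 1953/23 = 140/23.

Buyers bear 320/23, sellers bear 140/23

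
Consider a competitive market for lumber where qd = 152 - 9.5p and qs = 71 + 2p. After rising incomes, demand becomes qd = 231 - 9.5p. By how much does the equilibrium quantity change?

Original equilibrium: p* = 162/23, q* = 1957/23.
New equilibrium: 231 - 9.5p = 71 + 2p, so 160 = 11.5p and p' = 320/23; q' = 231 − 9.5(320/23) = 2273/23.
Change in quantity: 2273/23 − 1957/23 = 316/23.

Δq = 316/23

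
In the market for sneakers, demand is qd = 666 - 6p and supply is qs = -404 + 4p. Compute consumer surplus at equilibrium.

Consumer surplus = 48

Equilibrium: 666 - 6p = -404 + 4p gives p* = 107, q* = 24.
Demand choke price (qd = 0): p = 111.
CS = ½(111 − 107)(24) = 48.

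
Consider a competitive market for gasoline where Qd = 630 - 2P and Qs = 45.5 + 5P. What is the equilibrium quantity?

Q* = 463

Set Qd = Qs: 630 - 2P = 45.5 + 5P.
584.5 = 7P, so P* = 83.5.
Q* = 630 − 2(83.5) = 463.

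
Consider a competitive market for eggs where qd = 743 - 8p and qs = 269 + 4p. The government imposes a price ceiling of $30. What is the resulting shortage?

Shortage = 114

Equilibrium price would be p* = 39.5, so the ceiling at 30 binds.
At p = 30: qd = 743 − 8(30) = 503, qs = 269 + 4(30) = 389.
Shortage = 503 − 389 = 114.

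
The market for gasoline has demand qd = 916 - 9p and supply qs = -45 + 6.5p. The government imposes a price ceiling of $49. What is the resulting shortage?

Shortage = 201.5

Equilibrium price would be p* = 62, so the ceiling at 49 binds.
At p = 49: qd = 916 − 9(49) = 475, qs = -45 + 6.5(49) = 273.5.
Shortage = 475 − 273.5 = 201.5.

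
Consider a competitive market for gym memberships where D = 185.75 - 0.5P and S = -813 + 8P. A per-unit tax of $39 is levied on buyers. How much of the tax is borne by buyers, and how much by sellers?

Pre-tax equilibrium: P* = 117.5, Q* = 127.
Tax on buyers shifts demand to D = 185.75 − 0.5(P + 39) = 166.25 - 0.5P.
166.25 - 0.5P = -813 + 8P gives seller price Ps = 3917/34; buyers pay Pb = 3917/34 + 39 = 5243/34.
New quantity: Q = 185.75 − 0.5(5243/34) = 1847/17.
Buyer burden = 5243/34 − 117.5 = 624/17; seller burden = 117.5 − 3917/34 = 39/17.

Buyers bear 624/17, sellers bear 39/17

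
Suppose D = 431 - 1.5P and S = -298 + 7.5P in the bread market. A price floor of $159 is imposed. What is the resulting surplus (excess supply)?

Equilibrium price would be P* = 81, so the floor at 159 binds.
At P = 159: D = 192.5, S = 894.5.
Surplus = 894.5 − 192.5 = 702.

Surplus = 702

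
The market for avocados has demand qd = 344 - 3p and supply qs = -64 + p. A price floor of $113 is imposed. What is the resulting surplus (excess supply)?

Surplus = 44

Equilibrium price would be p* = 102, so the floor at 113 binds.
At p = 113: qd = 5, qs = 49.
Surplus = 49 − 5 = 44.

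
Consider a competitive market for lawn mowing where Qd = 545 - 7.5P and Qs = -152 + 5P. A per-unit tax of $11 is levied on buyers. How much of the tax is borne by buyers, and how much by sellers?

Pre-tax equilibrium: P* = 55.76, Q* = 126.8.
Tax on buyers shifts demand to Qd = 545 − 7.5(P + 11) = 462.5 - 7.5P.
462.5 - 7.5P = -152 + 5P gives seller price Ps = 49.16; buyers pay Pb = 49.16 + 11 = 60.16.
New quantity: Q = 545 − 7.5(60.16) = 93.8.
Buyer burden = 60.16 − 55.76 = 4.4; seller burden = 55.76 − 49.16 = 6.6.

Buyers bear $4.4, sellers bear $6.6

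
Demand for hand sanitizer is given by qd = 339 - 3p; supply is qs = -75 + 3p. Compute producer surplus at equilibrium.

Equilibrium: 339 - 3p = -75 + 3p gives p* = 69, q* = 132.
Supply starts at p = 25 (where qs = 0).
PS = ½(69 − 25)(132) = 2904.

Producer surplus = 2904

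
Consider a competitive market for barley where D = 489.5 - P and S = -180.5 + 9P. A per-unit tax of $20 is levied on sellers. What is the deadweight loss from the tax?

Deadweight loss = 180

Pre-tax equilibrium: P* = 67, Q* = 422.5.
Tax on sellers shifts supply to S = -180.5 + 9(P − 20) = -360.5 + 9P.
489.5 - P = -360.5 + 9P gives buyer price Pb = 85; sellers receive Ps = 85 − 20 = 65.
New quantity: Q = 489.5 − 1(85) = 404.5.
DWL = ½ × 20 × (422.5 − 404.5) = 180.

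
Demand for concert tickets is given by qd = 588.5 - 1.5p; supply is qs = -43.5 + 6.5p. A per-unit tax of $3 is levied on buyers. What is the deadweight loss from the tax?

Pre-tax equilibrium: p* = 79, q* = 470.
Tax on buyers shifts demand to qd = 588.5 − 1.5(p + 3) = 584 - 1.5p.
584 - 1.5p = -43.5 + 6.5p gives seller price ps = 78.4375; buyers pay pb = 78.4375 + 3 = 81.4375.
New quantity: q = 588.5 − 1.5(81.4375) = 466.34375.
DWL = ½ × 3 × (470 − 466.34375) = 5.484375.

Deadweight loss = 5.484375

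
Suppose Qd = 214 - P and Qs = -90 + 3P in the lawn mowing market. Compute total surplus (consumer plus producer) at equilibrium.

Total surplus = 12696

Equilibrium: 214 - P = -90 + 3P gives P* = 76, Q* = 138.
Demand choke price: P = 214; supply starts at P = 30.
CS = ½(214 − 76)(138) = 9522; PS = ½(76 − 30)(138) = 3174.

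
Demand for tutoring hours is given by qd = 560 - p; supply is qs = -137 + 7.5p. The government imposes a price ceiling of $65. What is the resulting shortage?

Shortage = 144.5

Equilibrium price would be p* = 82, so the ceiling at 65 binds.
At p = 65: qd = 560 − 1(65) = 495, qs = -137 + 7.5(65) = 350.5.
Shortage = 495 − 350.5 = 144.5.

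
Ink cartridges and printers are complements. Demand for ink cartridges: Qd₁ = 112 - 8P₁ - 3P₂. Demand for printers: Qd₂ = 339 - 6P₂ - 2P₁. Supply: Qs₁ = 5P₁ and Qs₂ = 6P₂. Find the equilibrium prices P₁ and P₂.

Market 1: 112 - 8P₁ - 3P₂ = 5P₁ → 13P₁ + 3P₂ = 112.
Market 2: 12P₂ + 2P₁ = 339.
Eliminating P₂: 12×(1) − 3×(2) gives 150P₁ = 327, so P₁ = 2.18.
Back-substitute into (2): P₂ = (339 − 2×2.18) / 12 = 4183/150.

P₁ = 2.18, P₂ = 4183/150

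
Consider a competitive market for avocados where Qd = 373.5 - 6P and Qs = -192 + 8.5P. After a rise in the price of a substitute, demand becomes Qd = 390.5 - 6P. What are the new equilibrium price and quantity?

Original equilibrium: P* = 39, Q* = 139.5.
New equilibrium: 390.5 - 6P = -192 + 8.5P, so 582.5 = 14.5P and P' = 1165/29; Q' = 390.5 − 6(1165/29) = 8669/58.

P' = 1165/29, Q' = 8669/58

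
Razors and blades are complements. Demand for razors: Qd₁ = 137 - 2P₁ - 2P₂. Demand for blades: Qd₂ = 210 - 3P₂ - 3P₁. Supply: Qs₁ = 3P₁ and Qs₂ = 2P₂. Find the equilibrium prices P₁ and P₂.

P₁ = 265/19, P₂ = 639/19

Market 1: 137 - 2P₁ - 2P₂ = 3P₁ → 5P₁ + 2P₂ = 137.
Market 2: 5P₂ + 3P₁ = 210.
Eliminating P₂: 5×(1) − 2×(2) gives 19P₁ = 265, so P₁ = 265/19.
Back-substitute into (2): P₂ = (210 − 3×265/19) / 5 = 639/19.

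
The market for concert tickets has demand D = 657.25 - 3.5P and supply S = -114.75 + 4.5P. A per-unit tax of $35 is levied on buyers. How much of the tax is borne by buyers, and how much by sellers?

Buyers bear $19.6875, sellers bear $15.3125

Pre-tax equilibrium: P* = 96.5, Q* = 319.5.
Tax on buyers shifts demand to D = 657.25 − 3.5(P + 35) = 534.75 - 3.5P.
534.75 - 3.5P = -114.75 + 4.5P gives seller price Ps = 81.1875; buyers pay Pb = 81.1875 + 35 = 116.1875.
New quantity: Q = 657.25 − 3.5(116.1875) = 250.59375.
Buyer burden = 116.1875 − 96.5 = 19.6875; seller burden = 96.5 − 81.1875 = 15.3125.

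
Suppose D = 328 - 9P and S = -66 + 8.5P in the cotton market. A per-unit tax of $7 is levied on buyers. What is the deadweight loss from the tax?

Deadweight loss = 107.1

Pre-tax equilibrium: P* = 788/35, Q* = 4388/35.
Tax on buyers shifts demand to D = 328 − 9(P + 7) = 265 - 9P.
265 - 9P = -66 + 8.5P gives seller price Ps = 662/35; buyers pay Pb = 662/35 + 7 = 907/35.
New quantity: Q = 328 − 9(907/35) = 3317/35.
DWL = ½ × 7 × (4388/35 − 3317/35) = 107.1.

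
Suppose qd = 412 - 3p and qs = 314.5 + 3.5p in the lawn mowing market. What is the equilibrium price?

Set qd = qs: 412 - 3p = 314.5 + 3.5p.
97.5 = 6.5p, so p* = 15.
q* = 412 − 3(15) = 367.

p* = 15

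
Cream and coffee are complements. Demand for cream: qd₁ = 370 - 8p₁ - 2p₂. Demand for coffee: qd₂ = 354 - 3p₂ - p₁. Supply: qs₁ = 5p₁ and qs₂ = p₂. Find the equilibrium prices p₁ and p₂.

Market 1: 370 - 8p₁ - 2p₂ = 5p₁ → 13p₁ + 2p₂ = 370.
Market 2: 4p₂ + p₁ = 354.
Eliminating p₂: 4×(1) − 2×(2) gives 50p₁ = 772, so p₁ = 15.44.
Back-substitute into (2): p₂ = (354 − 1×15.44) / 4 = 84.64.

p₁ = 15.44, p₂ = 84.64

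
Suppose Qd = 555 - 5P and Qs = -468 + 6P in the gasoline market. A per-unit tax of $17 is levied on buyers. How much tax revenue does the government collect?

Pre-tax equilibrium: P* = 93, Q* = 90.
Tax on buyers shifts demand to Qd = 555 − 5(P + 17) = 470 - 5P.
470 - 5P = -468 + 6P gives seller price Ps = 938/11; buyers pay Pb = 938/11 + 17 = 1125/11.
New quantity: Q = 555 − 5(1125/11) = 480/11.
Revenue = 17 × 480/11 = 8160/11.

Tax revenue = 8160/11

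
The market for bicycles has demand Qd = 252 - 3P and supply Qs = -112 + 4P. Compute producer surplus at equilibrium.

Equilibrium: 252 - 3P = -112 + 4P gives P* = 52, Q* = 96.
Supply starts at P = 28 (where Qs = 0).
PS = ½(52 − 28)(96) = 1152.

Producer surplus = 1152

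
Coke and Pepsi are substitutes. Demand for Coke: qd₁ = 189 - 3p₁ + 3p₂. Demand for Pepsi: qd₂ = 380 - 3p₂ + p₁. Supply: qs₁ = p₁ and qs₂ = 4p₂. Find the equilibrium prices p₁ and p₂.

Market 1: 189 - 3p₁ + 3p₂ = p₁ → 4p₁ - 3p₂ = 189.
Market 2: 7p₂ - p₁ = 380.
Eliminating p₂: 7×(1) + 3×(2) gives 25p₁ = 2463, so p₁ = 98.52.
Back-substitute into (2): p₂ = (380 + 1×98.52) / 7 = 68.36.

p₁ = 98.52, p₂ = 68.36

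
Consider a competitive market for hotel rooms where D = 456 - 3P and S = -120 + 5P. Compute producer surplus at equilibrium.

Producer surplus = 5760

Equilibrium: 456 - 3P = -120 + 5P gives P* = 72, Q* = 240.
Supply starts at P = 24 (where S = 0).
PS = ½(72 − 24)(240) = 5760.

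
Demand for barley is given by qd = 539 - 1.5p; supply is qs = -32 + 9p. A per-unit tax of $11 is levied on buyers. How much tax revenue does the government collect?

Pre-tax equilibrium: p* = 1142/21, q* = 3202/7.
Tax on buyers shifts demand to qd = 539 − 1.5(p + 11) = 522.5 - 1.5p.
522.5 - 1.5p = -32 + 9p gives seller price ps = 1109/21; buyers pay pb = 1109/21 + 11 = 1340/21.
New quantity: q = 539 − 1.5(1340/21) = 3103/7.
Revenue = 11 × 3103/7 = 34133/7.

Tax revenue = 34133/7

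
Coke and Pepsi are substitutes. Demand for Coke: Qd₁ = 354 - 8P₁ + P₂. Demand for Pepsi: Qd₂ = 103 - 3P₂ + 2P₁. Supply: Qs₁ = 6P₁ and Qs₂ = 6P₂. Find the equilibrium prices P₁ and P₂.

Market 1: 354 - 8P₁ + P₂ = 6P₁ → 14P₁ - P₂ = 354.
Market 2: 9P₂ - 2P₁ = 103.
Eliminating P₂: 9×(1) + 1×(2) gives 124P₁ = 3289, so P₁ = 3289/124.
Back-substitute into (2): P₂ = (103 + 2×3289/124) / 9 = 1075/62.

P₁ = 3289/124, P₂ = 1075/62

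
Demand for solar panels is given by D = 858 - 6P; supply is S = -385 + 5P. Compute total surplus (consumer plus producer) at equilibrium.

Total surplus = 5940

Equilibrium: 858 - 6P = -385 + 5P gives P* = 113, Q* = 180.
Demand choke price: P = 143; supply starts at P = 77.
CS = ½(143 − 113)(180) = 2700; PS = ½(113 − 77)(180) = 3240.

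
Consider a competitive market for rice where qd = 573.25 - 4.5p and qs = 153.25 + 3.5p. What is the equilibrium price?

p* = 52.5

Set qd = qs: 573.25 - 4.5p = 153.25 + 3.5p.
420 = 8p, so p* = 52.5.
q* = 573.25 − 4.5(52.5) = 337.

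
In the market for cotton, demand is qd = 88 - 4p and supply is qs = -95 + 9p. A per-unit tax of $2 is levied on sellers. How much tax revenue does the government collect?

Pre-tax equilibrium: p* = 183/13, q* = 412/13.
Tax on sellers shifts supply to qs = -95 + 9(p − 2) = -113 + 9p.
88 - 4p = -113 + 9p gives buyer price pb = 201/13; sellers receive ps = 201/13 − 2 = 175/13.
New quantity: q = 88 − 4(201/13) = 340/13.
Revenue = 2 × 340/13 = 680/13.

Tax revenue = 680/13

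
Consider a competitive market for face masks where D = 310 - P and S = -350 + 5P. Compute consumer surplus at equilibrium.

Consumer surplus = 20000

Equilibrium: 310 - P = -350 + 5P gives P* = 110, Q* = 200.
Demand choke price (D = 0): P = 310.
CS = ½(310 − 110)(200) = 20000.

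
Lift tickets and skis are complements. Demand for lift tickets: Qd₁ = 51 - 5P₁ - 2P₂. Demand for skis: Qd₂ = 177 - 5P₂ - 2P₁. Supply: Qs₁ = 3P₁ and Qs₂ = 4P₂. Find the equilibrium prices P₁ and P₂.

P₁ = 105/68, P₂ = 657/34

Market 1: 51 - 5P₁ - 2P₂ = 3P₁ → 8P₁ + 2P₂ = 51.
Market 2: 9P₂ + 2P₁ = 177.
Eliminating P₂: 9×(1) − 2×(2) gives 68P₁ = 105, so P₁ = 105/68.
Back-substitute into (2): P₂ = (177 − 2×105/68) / 9 = 657/34.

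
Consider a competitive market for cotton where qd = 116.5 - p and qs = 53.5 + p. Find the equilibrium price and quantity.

Set qd = qs: 116.5 - p = 53.5 + p.
63 = 2p, so p* = 31.5.
q* = 116.5 − 1(31.5) = 85.

p* = 31.5, q* = 85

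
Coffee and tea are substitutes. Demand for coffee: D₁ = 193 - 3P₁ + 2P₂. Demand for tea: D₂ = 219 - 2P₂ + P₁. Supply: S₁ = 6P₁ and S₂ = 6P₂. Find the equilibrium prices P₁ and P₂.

Market 1: 193 - 3P₁ + 2P₂ = 6P₁ → 9P₁ - 2P₂ = 193.
Market 2: 8P₂ - P₁ = 219.
Eliminating P₂: 8×(1) + 2×(2) gives 70P₁ = 1982, so P₁ = 991/35.
Back-substitute into (2): P₂ = (219 + 1×991/35) / 8 = 1082/35.

P₁ = 991/35, P₂ = 1082/35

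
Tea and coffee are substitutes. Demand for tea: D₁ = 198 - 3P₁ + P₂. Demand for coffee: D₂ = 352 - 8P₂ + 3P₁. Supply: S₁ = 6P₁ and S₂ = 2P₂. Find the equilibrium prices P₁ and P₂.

Market 1: 198 - 3P₁ + P₂ = 6P₁ → 9P₁ - P₂ = 198.
Market 2: 10P₂ - 3P₁ = 352.
Eliminating P₂: 10×(1) + 1×(2) gives 87P₁ = 2332, so P₁ = 2332/87.
Back-substitute into (2): P₂ = (352 + 3×2332/87) / 10 = 1254/29.

P₁ = 2332/87, P₂ = 1254/29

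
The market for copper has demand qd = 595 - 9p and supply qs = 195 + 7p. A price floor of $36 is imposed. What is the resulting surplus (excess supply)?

Equilibrium price would be p* = 25, so the floor at 36 binds.
At p = 36: qd = 271, qs = 447.
Surplus = 447 − 271 = 176.

Surplus = 176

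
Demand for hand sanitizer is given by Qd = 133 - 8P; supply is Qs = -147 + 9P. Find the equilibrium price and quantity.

P* = 280/17, Q* = 21/17

Set Qd = Qs: 133 - 8P = -147 + 9P.
280 = 17P, so P* = 280/17.
Q* = 133 − 8(280/17) = 21/17.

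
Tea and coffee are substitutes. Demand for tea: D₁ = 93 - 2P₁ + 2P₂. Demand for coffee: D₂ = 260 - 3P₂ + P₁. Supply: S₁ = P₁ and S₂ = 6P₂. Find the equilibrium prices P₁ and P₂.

Market 1: 93 - 2P₁ + 2P₂ = P₁ → 3P₁ - 2P₂ = 93.
Market 2: 9P₂ - P₁ = 260.
Eliminating P₂: 9×(1) + 2×(2) gives 25P₁ = 1357, so P₁ = 54.28.
Back-substitute into (2): P₂ = (260 + 1×54.28) / 9 = 34.92.

P₁ = 54.28, P₂ = 34.92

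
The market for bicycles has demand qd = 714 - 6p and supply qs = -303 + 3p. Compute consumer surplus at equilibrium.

Consumer surplus = 108

Equilibrium: 714 - 6p = -303 + 3p gives p* = 113, q* = 36.
Demand choke price (qd = 0): p = 119.
CS = ½(119 − 113)(36) = 108.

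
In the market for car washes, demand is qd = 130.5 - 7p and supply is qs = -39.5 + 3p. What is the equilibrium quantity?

q* = 11.5

Set qd = qs: 130.5 - 7p = -39.5 + 3p.
170 = 10p, so p* = 17.
q* = 130.5 − 7(17) = 11.5.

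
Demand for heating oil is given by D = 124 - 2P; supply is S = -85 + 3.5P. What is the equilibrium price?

P* = 38

Set D = S: 124 - 2P = -85 + 3.5P.
209 = 5.5P, so P* = 38.
Q* = 124 − 2(38) = 48.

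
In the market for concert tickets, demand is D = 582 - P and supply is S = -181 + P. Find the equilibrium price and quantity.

P* = 381.5, Q* = 200.5

Set D = S: 582 - P = -181 + P.
763 = 2P, so P* = 381.5.
Q* = 582 − 1(381.5) = 200.5.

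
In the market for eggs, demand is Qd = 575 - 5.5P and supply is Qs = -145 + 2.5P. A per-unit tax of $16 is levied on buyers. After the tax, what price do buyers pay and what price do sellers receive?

Pre-tax equilibrium: P* = 90, Q* = 80.
Tax on buyers shifts demand to Qd = 575 − 5.5(P + 16) = 487 - 5.5P.
487 - 5.5P = -145 + 2.5P gives seller price Ps = 79; buyers pay Pb = 79 + 16 = 95.
New quantity: Q = 575 − 5.5(95) = 52.5.

Buyers pay $95, sellers receive $79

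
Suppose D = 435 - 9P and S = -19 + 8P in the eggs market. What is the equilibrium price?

Set D = S: 435 - 9P = -19 + 8P.
454 = 17P, so P* = 454/17.
Q* = 435 − 9(454/17) = 3309/17.

P* = 454/17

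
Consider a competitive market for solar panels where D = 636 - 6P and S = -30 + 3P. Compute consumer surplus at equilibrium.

Equilibrium: 636 - 6P = -30 + 3P gives P* = 74, Q* = 192.
Demand choke price (D = 0): P = 106.
CS = ½(106 − 74)(192) = 3072.

Consumer surplus = 3072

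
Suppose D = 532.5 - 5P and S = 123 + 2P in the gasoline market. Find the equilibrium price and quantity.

P* = 58.5, Q* = 240

Set D = S: 532.5 - 5P = 123 + 2P.
409.5 = 7P, so P* = 58.5.
Q* = 532.5 − 5(58.5) = 240.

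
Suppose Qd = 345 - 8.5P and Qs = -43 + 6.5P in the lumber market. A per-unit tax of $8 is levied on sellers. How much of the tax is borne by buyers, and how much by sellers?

Buyers bear 52/15, sellers bear 68/15

Pre-tax equilibrium: P* = 388/15, Q* = 1877/15.
Tax on sellers shifts supply to Qs = -43 + 6.5(P − 8) = -95 + 6.5P.
345 - 8.5P = -95 + 6.5P gives buyer price Pb = 88/3; sellers receive Ps = 88/3 − 8 = 64/3.
New quantity: Q = 345 − 8.5(88/3) = 287/3.
Buyer burden = 88/3 − 388/15 = 52/15; seller burden = 388/15 − 64/3 = 68/15.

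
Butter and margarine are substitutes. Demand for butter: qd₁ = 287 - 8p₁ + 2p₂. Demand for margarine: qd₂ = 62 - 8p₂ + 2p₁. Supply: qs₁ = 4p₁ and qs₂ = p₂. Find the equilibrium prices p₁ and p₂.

Market 1: 287 - 8p₁ + 2p₂ = 4p₁ → 12p₁ - 2p₂ = 287.
Market 2: 9p₂ - 2p₁ = 62.
Eliminating p₂: 9×(1) + 2×(2) gives 104p₁ = 2707, so p₁ = 2707/104.
Back-substitute into (2): p₂ = (62 + 2×2707/104) / 9 = 659/52.

p₁ = 2707/104, p₂ = 659/52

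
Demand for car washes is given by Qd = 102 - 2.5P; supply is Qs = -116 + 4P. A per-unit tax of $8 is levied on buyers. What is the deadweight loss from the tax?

Deadweight loss = 640/13

Pre-tax equilibrium: P* = 436/13, Q* = 236/13.
Tax on buyers shifts demand to Qd = 102 − 2.5(P + 8) = 82 - 2.5P.
82 - 2.5P = -116 + 4P gives seller price Ps = 396/13; buyers pay Pb = 396/13 + 8 = 500/13.
New quantity: Q = 102 − 2.5(500/13) = 76/13.
DWL = ½ × 8 × (236/13 − 76/13) = 640/13.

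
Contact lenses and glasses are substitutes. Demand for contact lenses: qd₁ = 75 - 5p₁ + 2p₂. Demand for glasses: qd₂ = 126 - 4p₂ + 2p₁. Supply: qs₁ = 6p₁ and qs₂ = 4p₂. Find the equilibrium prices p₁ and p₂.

Market 1: 75 - 5p₁ + 2p₂ = 6p₁ → 11p₁ - 2p₂ = 75.
Market 2: 8p₂ - 2p₁ = 126.
Eliminating p₂: 8×(1) + 2×(2) gives 84p₁ = 852, so p₁ = 71/7.
Back-substitute into (2): p₂ = (126 + 2×71/7) / 8 = 128/7.

p₁ = 71/7, p₂ = 128/7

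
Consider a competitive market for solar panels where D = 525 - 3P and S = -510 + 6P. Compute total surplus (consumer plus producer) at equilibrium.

Total surplus = 8100

Equilibrium: 525 - 3P = -510 + 6P gives P* = 115, Q* = 180.
Demand choke price: P = 175; supply starts at P = 85.
CS = ½(175 − 115)(180) = 5400; PS = ½(115 − 85)(180) = 2700.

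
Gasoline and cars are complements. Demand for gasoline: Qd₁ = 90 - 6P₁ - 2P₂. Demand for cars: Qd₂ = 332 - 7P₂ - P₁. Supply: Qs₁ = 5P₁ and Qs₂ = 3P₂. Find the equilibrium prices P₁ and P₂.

Market 1: 90 - 6P₁ - 2P₂ = 5P₁ → 11P₁ + 2P₂ = 90.
Market 2: 10P₂ + P₁ = 332.
Eliminating P₂: 10×(1) − 2×(2) gives 108P₁ = 236, so P₁ = 59/27.
Back-substitute into (2): P₂ = (332 − 1×59/27) / 10 = 1781/54.

P₁ = 59/27, P₂ = 1781/54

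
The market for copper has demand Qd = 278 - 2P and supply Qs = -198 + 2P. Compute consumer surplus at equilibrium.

Consumer surplus = 400

Equilibrium: 278 - 2P = -198 + 2P gives P* = 119, Q* = 40.
Demand choke price (Qd = 0): P = 139.
CS = ½(139 − 119)(40) = 400.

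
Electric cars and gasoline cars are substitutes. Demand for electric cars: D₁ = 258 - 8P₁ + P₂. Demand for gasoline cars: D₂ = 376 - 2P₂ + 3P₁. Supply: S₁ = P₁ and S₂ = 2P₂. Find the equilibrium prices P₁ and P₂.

Market 1: 258 - 8P₁ + P₂ = P₁ → 9P₁ - P₂ = 258.
Market 2: 4P₂ - 3P₁ = 376.
Eliminating P₂: 4×(1) + 1×(2) gives 33P₁ = 1408, so P₁ = 128/3.
Back-substitute into (2): P₂ = (376 + 3×128/3) / 4 = 126.

P₁ = 128/3, P₂ = 126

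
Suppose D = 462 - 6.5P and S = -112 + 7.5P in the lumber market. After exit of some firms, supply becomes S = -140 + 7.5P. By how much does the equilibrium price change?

ΔP = 2

Original equilibrium: P* = 41, Q* = 195.5.
New equilibrium: 462 - 6.5P = -140 + 7.5P, so 602 = 14P and P' = 43; Q' = 462 − 6.5(43) = 182.5.
Change in price: 43 − 41 = 2.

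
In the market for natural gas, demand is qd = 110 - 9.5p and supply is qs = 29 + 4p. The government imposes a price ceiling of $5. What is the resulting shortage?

Shortage = 13.5

Equilibrium price would be p* = 6, so the ceiling at 5 binds.
At p = 5: qd = 110 − 9.5(5) = 62.5, qs = 29 + 4(5) = 49.
Shortage = 62.5 − 49 = 13.5.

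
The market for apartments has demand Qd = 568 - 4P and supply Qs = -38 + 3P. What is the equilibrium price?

Set Qd = Qs: 568 - 4P = -38 + 3P.
606 = 7P, so P* = 606/7.
Q* = 568 − 4(606/7) = 1552/7.

P* = 606/7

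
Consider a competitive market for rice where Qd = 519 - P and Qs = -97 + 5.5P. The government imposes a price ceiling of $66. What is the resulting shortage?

Shortage = 187

Equilibrium price would be P* = 1232/13, so the ceiling at 66 binds.
At P = 66: Qd = 519 − 1(66) = 453, Qs = -97 + 5.5(66) = 266.
Shortage = 453 − 266 = 187.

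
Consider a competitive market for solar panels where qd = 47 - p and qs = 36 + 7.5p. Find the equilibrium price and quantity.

p* = 22/17, q* = 777/17

Set qd = qs: 47 - p = 36 + 7.5p.
11 = 8.5p, so p* = 22/17.
q* = 47 − 1(22/17) = 777/17.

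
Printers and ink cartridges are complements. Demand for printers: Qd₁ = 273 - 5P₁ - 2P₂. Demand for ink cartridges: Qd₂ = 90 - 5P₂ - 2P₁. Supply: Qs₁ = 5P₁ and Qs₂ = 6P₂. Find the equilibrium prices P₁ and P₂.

Market 1: 273 - 5P₁ - 2P₂ = 5P₁ → 10P₁ + 2P₂ = 273.
Market 2: 11P₂ + 2P₁ = 90.
Eliminating P₂: 11×(1) − 2×(2) gives 106P₁ = 2823, so P₁ = 2823/106.
Back-substitute into (2): P₂ = (90 − 2×2823/106) / 11 = 177/53.

P₁ = 2823/106, P₂ = 177/53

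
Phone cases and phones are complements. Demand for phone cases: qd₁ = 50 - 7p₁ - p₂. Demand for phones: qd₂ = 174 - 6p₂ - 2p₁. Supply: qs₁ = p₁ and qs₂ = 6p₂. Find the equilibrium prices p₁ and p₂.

p₁ = 213/47, p₂ = 646/47

Market 1: 50 - 7p₁ - p₂ = p₁ → 8p₁ + p₂ = 50.
Market 2: 12p₂ + 2p₁ = 174.
Eliminating p₂: 12×(1) − 1×(2) gives 94p₁ = 426, so p₁ = 213/47.
Back-substitute into (2): p₂ = (174 − 2×213/47) / 12 = 646/47.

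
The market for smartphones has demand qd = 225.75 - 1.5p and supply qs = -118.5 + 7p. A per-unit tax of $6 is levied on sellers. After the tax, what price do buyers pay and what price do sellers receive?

Pre-tax equilibrium: p* = 40.5, q* = 165.
Tax on sellers shifts supply to qs = -118.5 + 7(p − 6) = -160.5 + 7p.
225.75 - 1.5p = -160.5 + 7p gives buyer price pb = 1545/34; sellers receive ps = 1545/34 − 6 = 1341/34.
New quantity: q = 225.75 − 1.5(1545/34) = 2679/17.

Buyers pay 1545/34, sellers receive 1341/34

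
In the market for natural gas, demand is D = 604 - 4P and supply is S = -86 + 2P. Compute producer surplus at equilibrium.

Equilibrium: 604 - 4P = -86 + 2P gives P* = 115, Q* = 144.
Supply starts at P = 43 (where S = 0).
PS = ½(115 − 43)(144) = 5184.

Producer surplus = 5184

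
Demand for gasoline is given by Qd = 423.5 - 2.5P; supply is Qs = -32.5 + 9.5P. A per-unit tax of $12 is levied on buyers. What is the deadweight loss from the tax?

Pre-tax equilibrium: P* = 38, Q* = 328.5.
Tax on buyers shifts demand to Qd = 423.5 − 2.5(P + 12) = 393.5 - 2.5P.
393.5 - 2.5P = -32.5 + 9.5P gives seller price Ps = 35.5; buyers pay Pb = 35.5 + 12 = 47.5.
New quantity: Q = 423.5 − 2.5(47.5) = 304.75.
DWL = ½ × 12 × (328.5 − 304.75) = 142.5.

Deadweight loss = 142.5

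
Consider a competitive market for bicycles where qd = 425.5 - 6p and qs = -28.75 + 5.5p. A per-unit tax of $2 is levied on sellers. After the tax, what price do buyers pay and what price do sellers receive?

Buyers pay 1861/46, sellers receive 1769/46

Pre-tax equilibrium: p* = 39.5, q* = 188.5.
Tax on sellers shifts supply to qs = -28.75 + 5.5(p − 2) = -39.75 + 5.5p.
425.5 - 6p = -39.75 + 5.5p gives buyer price pb = 1861/46; sellers receive ps = 1861/46 − 2 = 1769/46.
New quantity: q = 425.5 − 6(1861/46) = 8407/46.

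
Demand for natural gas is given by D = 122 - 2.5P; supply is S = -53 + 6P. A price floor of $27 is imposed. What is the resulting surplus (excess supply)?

Equilibrium price would be P* = 350/17, so the floor at 27 binds.
At P = 27: D = 54.5, S = 109.
Surplus = 109 − 54.5 = 54.5.

Surplus = 54.5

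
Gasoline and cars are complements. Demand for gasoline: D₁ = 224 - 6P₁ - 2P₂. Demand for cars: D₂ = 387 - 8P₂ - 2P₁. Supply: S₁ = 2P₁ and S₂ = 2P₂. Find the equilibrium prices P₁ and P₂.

P₁ = 733/38, P₂ = 662/19

Market 1: 224 - 6P₁ - 2P₂ = 2P₁ → 8P₁ + 2P₂ = 224.
Market 2: 10P₂ + 2P₁ = 387.
Eliminating P₂: 10×(1) − 2×(2) gives 76P₁ = 1466, so P₁ = 733/38.
Back-substitute into (2): P₂ = (387 − 2×733/38) / 10 = 662/19.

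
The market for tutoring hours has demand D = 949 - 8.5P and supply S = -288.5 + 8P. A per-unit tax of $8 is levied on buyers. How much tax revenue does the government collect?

Tax revenue = 73532/33

Pre-tax equilibrium: P* = 75, Q* = 311.5.
Tax on buyers shifts demand to D = 949 − 8.5(P + 8) = 881 - 8.5P.
881 - 8.5P = -288.5 + 8P gives seller price Ps = 2339/33; buyers pay Pb = 2339/33 + 8 = 2603/33.
New quantity: Q = 949 − 8.5(2603/33) = 18383/66.
Revenue = 8 × 18383/66 = 73532/33.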